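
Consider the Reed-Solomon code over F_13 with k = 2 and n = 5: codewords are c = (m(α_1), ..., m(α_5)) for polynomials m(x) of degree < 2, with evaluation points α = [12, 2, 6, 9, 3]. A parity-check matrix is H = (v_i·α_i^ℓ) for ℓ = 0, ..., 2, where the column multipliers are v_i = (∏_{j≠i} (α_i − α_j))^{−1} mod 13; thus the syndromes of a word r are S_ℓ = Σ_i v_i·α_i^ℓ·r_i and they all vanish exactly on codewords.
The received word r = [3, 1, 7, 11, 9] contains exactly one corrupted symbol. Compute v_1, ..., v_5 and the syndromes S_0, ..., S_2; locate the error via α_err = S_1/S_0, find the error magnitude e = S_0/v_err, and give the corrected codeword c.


S = (7, 11, 8), error at position 4, error magnitude e = 6, c = [3, 1, 7, 5, 9].

Step 1: column multipliers v_i = (∏_{j≠i}(α_i − α_j))^{−1} mod 13.
  i = 1 (α = 12): (12−2)(12−6)(12−9)(12−3) = 10·6·3·9 = 1620 ≡ 8, so v_1 = 8^{−1} = 5 (mod 13).
  i = 2 (α = 2): (2−12)(2−6)(2−9)(2−3) = (−10)·(−4)·(−7)·(−1) = 280 ≡ 7, so v_2 = 7^{−1} = 2 (mod 13).
  i = 3 (α = 6): (6−12)(6−2)(6−9)(6−3) = (−6)·4·(−3)·3 = 216 ≡ 8, so v_3 = 8^{−1} = 5 (mod 13).
  i = 4 (α = 9): (9−12)(9−2)(9−6)(9−3) = (−3)·7·3·6 = −378 ≡ 12, so v_4 = 12^{−1} = 12 (mod 13).
  i = 5 (α = 3): (3−12)(3−2)(3−6)(3−9) = (−9)·1·(−3)·(−6) = −162 ≡ 7, so v_5 = 7^{−1} = 2 (mod 13).
  v = [5, 2, 5, 12, 2].
Step 2: syndromes of r = [3, 1, 7, 11, 9] (all sums mod 13).
  S_0 = Σ v_i r_i = 5·3 + 2·1 + 5·7 + 12·11 + 2·9 = 202 ≡ 7.
  S_1 = Σ v_i α_i r_i = 5·12·3 + 2·2·1 + 5·6·7 + 12·9·11 + 2·3·9 = 1636 ≡ 11.
  α_i^2 mod 13 = [1, 4, 10, 3, 9].
  S_2 = Σ v_i α_i^2 r_i = 5·1·3 + 2·4·1 + 5·10·7 + 12·3·11 + 2·9·9 = 931 ≡ 8.
  S = (7, 11, 8) ≠ 0, so r is not a codeword (an error is present).
Step 3: locate the error. For a single error e at position i, S_ℓ = v_i·e·α_i^ℓ, so α_err = S_1/S_0.
  S_0^{−1} = 7^{−1} = 2 (mod 13), so α_err = 11·2 = 22 ≡ 9 = α_4. Error position i = 4.
  Consistency check: S_2/S_1 = 8·6 = 48 ≡ 9 = α_err ✓ (single-error assumption holds).
Step 4: error magnitude e = S_0/v_4 = S_0·∏_{j≠4}(α_4 − α_j) = 7·12 = 84 ≡ 6 (mod 13).
Step 5: correct position 4: c_4 = r_4 − e = 11 − 6 ≡ 5 (mod 13). Hence c = [3, 1, 7, 5, 9].
  Check: interpolating c through the α_i gives m(x) = 11 + 8·x (degree < 2) with m(α_i) = c_i for every i, so c is indeed a codeword.


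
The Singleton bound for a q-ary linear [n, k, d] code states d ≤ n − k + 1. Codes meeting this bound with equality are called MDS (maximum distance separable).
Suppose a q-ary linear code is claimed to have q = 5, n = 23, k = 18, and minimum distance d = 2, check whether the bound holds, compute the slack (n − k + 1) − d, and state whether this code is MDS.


Singleton RHS = n − k + 1 = 6, slack = 4, bound satisfied, not MDS.

Singleton bound: d ≤ n − k + 1.
Here n = 23, k = 18, so n − k + 1 = 6.
Given d = 2, check d ≤ 6: YES.
Slack = (n − k + 1) − d = 4.
The code is NOT MDS (slack = 4 > 0).
Description: the claimed parameters are [23, 18, 2]_5; such a code would be non-MDS.


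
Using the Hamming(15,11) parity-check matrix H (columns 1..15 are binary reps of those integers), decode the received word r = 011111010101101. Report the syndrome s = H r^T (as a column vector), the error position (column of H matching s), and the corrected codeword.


s = (1, 0, 1, 0)^T, error position = 10, corrected codeword c = 011111010001101

Compute s = H r^T mod 2 one row at a time:
  s_1 = 1 + 0 + 1 + 0 + 1 + 1 + 0 + 1 = 5 ≡ 1 (mod 2).
  s_2 = 1 + 1 + 1 + 0 + 1 + 1 + 0 + 1 = 6 ≡ 0 (mod 2).
  s_3 = 1 + 1 + 1 + 0 + 1 + 0 + 0 + 1 = 5 ≡ 1 (mod 2).
  s_4 = 0 + 1 + 1 + 0 + 0 + 0 + 1 + 1 = 4 ≡ 0 (mod 2).
s = (1, 0, 1, 0)^T — this equals column 10 of H (binary 1010), so error is at position 10.
Correct: flip bit 10 of r = 011111010101101 to get c = 011111010001101.


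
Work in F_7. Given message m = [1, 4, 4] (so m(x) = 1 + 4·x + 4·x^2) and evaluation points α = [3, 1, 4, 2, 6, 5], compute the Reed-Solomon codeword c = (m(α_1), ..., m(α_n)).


c = [0, 2, 4, 4, 1, 2]

Message polynomial: m(x) = 1 + 4·x + 4·x^2 (mod 7).
For each evaluation point α_i, compute m(α_i) mod 7:
  α_1 = 3: Horner steps 4 → 2 → 0, so m(3) = 0.
  α_2 = 1: Horner steps 4 → 1 → 2, so m(1) = 2.
  α_3 = 4: Horner steps 4 → 6 → 4, so m(4) = 4.
  α_4 = 2: Horner steps 4 → 5 → 4, so m(2) = 4.
  α_5 = 6: Horner steps 4 → 0 → 1, so m(6) = 1.
  α_6 = 5: Horner steps 4 → 3 → 2, so m(5) = 2.
Codeword c = [0, 2, 4, 4, 1, 2] ∈ F_7^6.


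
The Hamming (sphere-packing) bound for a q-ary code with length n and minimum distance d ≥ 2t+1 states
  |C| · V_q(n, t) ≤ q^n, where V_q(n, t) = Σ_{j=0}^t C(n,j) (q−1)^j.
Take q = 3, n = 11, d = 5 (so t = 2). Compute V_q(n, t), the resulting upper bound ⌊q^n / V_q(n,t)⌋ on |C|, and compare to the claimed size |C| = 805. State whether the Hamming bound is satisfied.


V_q(n, t) = 243, q^n = 177147, Hamming bound = 729, |C| = 805 > bound (violated).

Step 1: Compute V_q(n, t) = Σ_{j=0}^2 C(n, j) (q−1)^j.
  j = 0: C(11,0)·(2)^0 = 1·1 = 1.
  j = 1: C(11,1)·(2)^1 = 11·2 = 22.
  j = 2: C(11,2)·(2)^2 = 55·4 = 220.
  V_q(n, t) = 1 + 22 + 220 = 243.
Step 2: q^n = 3^11 = 177147.
Step 3: Hamming bound ⌊q^n / V_q(n,t)⌋ = ⌊177147/243⌋ = 729.
Step 4: Compare |C| = 805 to 729: violated.
The claimed |C| lies above the Hamming bound, so no 3-ary code of length 11 with d ≥ 5 can have 805 codewords.


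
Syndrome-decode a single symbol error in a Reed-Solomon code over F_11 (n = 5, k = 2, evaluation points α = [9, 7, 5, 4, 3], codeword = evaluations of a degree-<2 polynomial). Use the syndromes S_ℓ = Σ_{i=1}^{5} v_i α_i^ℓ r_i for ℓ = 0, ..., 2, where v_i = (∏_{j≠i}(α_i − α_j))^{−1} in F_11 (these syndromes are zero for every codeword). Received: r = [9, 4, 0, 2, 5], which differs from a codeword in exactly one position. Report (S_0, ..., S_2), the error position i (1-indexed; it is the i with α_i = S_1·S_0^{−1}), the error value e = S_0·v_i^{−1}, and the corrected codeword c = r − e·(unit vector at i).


S = (9, 1, 5), error at position 3, error magnitude e = 1, c = [9, 4, 10, 2, 5].

Step 1: column multipliers v_i = (∏_{j≠i}(α_i − α_j))^{−1} mod 11.
  i = 1 (α = 9): (9−7)(9−5)(9−4)(9−3) = 2·4·5·6 = 240 ≡ 9, so v_1 = 9^{−1} = 5 (mod 11).
  i = 2 (α = 7): (7−9)(7−5)(7−4)(7−3) = (−2)·2·3·4 = −48 ≡ 7, so v_2 = 7^{−1} = 8 (mod 11).
  i = 3 (α = 5): (5−9)(5−7)(5−4)(5−3) = (−4)·(−2)·1·2 = 16 ≡ 5, so v_3 = 5^{−1} = 9 (mod 11).
  i = 4 (α = 4): (4−9)(4−7)(4−5)(4−3) = (−5)·(−3)·(−1)·1 = −15 ≡ 7, so v_4 = 7^{−1} = 8 (mod 11).
  i = 5 (α = 3): (3−9)(3−7)(3−5)(3−4) = (−6)·(−4)·(−2)·(−1) = 48 ≡ 4, so v_5 = 4^{−1} = 3 (mod 11).
  v = [5, 8, 9, 8, 3].
Step 2: syndromes of r = [9, 4, 0, 2, 5] (all sums mod 11).
  S_0 = Σ v_i r_i = 5·9 + 8·4 + 9·0 + 8·2 + 3·5 = 108 ≡ 9.
  S_1 = Σ v_i α_i r_i = 5·9·9 + 8·7·4 + 9·5·0 + 8·4·2 + 3·3·5 = 738 ≡ 1.
  α_i^2 mod 11 = [4, 5, 3, 5, 9].
  S_2 = Σ v_i α_i^2 r_i = 5·4·9 + 8·5·4 + 9·3·0 + 8·5·2 + 3·9·5 = 555 ≡ 5.
  S = (9, 1, 5) ≠ 0, so r is not a codeword (an error is present).
Step 3: locate the error. For a single error e at position i, S_ℓ = v_i·e·α_i^ℓ, so α_err = S_1/S_0.
  S_0^{−1} = 9^{−1} = 5 (mod 11), so α_err = 1·5 = 5 ≡ 5 = α_3. Error position i = 3.
  Consistency check: S_2/S_1 = 5·1 = 5 ≡ 5 = α_err ✓ (single-error assumption holds).
Step 4: error magnitude e = S_0/v_3 = S_0·∏_{j≠3}(α_3 − α_j) = 9·5 = 45 ≡ 1 (mod 11).
Step 5: correct position 3: c_3 = r_3 − e = 0 − 1 ≡ 10 (mod 11). Hence c = [9, 4, 10, 2, 5].
  Check: interpolating c through the α_i gives m(x) = 3 + 8·x (degree < 2) with m(α_i) = c_i for every i, so c is indeed a codeword.


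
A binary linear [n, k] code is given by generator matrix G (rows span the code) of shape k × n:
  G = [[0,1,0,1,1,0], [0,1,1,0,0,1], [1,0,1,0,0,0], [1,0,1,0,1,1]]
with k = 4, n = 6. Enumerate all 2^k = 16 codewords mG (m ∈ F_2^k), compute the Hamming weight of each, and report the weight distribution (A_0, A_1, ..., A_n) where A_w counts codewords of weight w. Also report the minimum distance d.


Weight distribution: A_0 = 1, A_2 = 4, A_3 = 6, A_4 = 3, A_5 = 2. Minimum distance d = 2.

Enumerate all 2^4 = 16 messages m ∈ F_2^4.
For each, compute codeword c = mG in F_2^6, then tally its weight.
  m = 0000 → c = 000000, weight = 0.
  m = 1000 → c = 010110, weight = 3.
  m = 0100 → c = 011001, weight = 3.
  m = 1100 → c = 001111, weight = 4.
  m = 0010 → c = 101000, weight = 2.
  m = 1010 → c = 111110, weight = 5.
  m = 0110 → c = 110001, weight = 3.
  m = 1110 → c = 100111, weight = 4.
  m = 0001 → c = 101011, weight = 4.
  m = 1001 → c = 111101, weight = 5.
  m = 0101 → c = 110010, weight = 3.
  m = 1101 → c = 100100, weight = 2.
  m = 0011 → c = 000011, weight = 2.
  m = 1011 → c = 010101, weight = 3.
  m = 0111 → c = 011010, weight = 3.
  m = 1111 → c = 001100, weight = 2.
Tally weights:
  weight 0: 1 codewords.
  weight 2: 4 codewords.
  weight 3: 6 codewords.
  weight 4: 3 codewords.
  weight 5: 2 codewords.
Minimum distance d = smallest w > 0 with A_w > 0 = 2.
Sanity: Σ A_w = 16 = 2^4 = 16 ✓.


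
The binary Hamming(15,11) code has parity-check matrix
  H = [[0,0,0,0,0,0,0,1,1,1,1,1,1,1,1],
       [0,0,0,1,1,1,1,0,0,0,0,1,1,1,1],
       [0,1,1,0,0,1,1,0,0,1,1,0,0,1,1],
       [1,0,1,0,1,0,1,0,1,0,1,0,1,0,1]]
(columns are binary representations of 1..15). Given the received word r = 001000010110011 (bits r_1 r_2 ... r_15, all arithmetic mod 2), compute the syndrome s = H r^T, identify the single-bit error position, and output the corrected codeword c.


s = (1, 0, 1, 1)^T, error position = 11, corrected codeword c = 001000010100011

Compute s = H r^T mod 2 one row at a time:
  s_1 = 1 + 0 + 1 + 1 + 0 + 0 + 1 + 1 = 5 ≡ 1 (mod 2).
  s_2 = 0 + 0 + 0 + 0 + 0 + 0 + 1 + 1 = 2 ≡ 0 (mod 2).
  s_3 = 0 + 1 + 0 + 0 + 1 + 1 + 1 + 1 = 5 ≡ 1 (mod 2).
  s_4 = 0 + 1 + 0 + 0 + 0 + 1 + 0 + 1 = 3 ≡ 1 (mod 2).
s = (1, 0, 1, 1)^T — this equals column 11 of H (binary 1011), so error is at position 11.
Correct: flip bit 11 of r = 001000010110011 to get c = 001000010100011.


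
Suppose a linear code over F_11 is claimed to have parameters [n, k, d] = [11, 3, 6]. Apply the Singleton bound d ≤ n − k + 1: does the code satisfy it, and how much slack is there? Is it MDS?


Singleton RHS = n − k + 1 = 9, slack = 3, bound satisfied, not MDS.

Singleton bound: d ≤ n − k + 1.
Here n = 11, k = 3, so n − k + 1 = 9.
Given d = 6, check d ≤ 9: YES.
Slack = (n − k + 1) − d = 3.
The code is NOT MDS (slack = 3 > 0).
Description: the claimed parameters are [11, 3, 6]_11; such a code would be non-MDS.


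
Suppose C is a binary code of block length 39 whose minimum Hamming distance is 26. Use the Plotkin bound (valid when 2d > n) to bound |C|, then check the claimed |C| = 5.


Plotkin bound M ≤ 4; given |C| = 5 > bound (violated).

Check applicability: 2d = 52, n = 39.
2d − n = 13 > 0, so Plotkin applies.
Compute d/(2d−n) = 26/13 ≈ 2.0000.
⌊d/(2d−n)⌋ = 2.
Plotkin bound: M ≤ 2·2 = 4.
Given |C| = 5, check: VIOLATED.
This |C| is above the Plotkin bound, so no binary code with n = 39, d = 26 and 5 codewords exists.


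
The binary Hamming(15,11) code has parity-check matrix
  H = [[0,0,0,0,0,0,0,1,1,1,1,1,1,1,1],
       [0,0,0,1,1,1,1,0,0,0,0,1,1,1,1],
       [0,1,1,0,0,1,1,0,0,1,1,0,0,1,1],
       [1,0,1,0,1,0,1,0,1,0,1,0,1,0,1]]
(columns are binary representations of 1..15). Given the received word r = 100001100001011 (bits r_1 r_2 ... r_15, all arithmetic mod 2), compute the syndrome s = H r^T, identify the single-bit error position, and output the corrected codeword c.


s = (1, 1, 0, 1)^T, error position = 13, corrected codeword c = 100001100001111

Compute s = H r^T mod 2 one row at a time:
  s_1 = 0 + 0 + 0 + 0 + 1 + 0 + 1 + 1 = 3 ≡ 1 (mod 2).
  s_2 = 0 + 0 + 1 + 1 + 1 + 0 + 1 + 1 = 5 ≡ 1 (mod 2).
  s_3 = 0 + 0 + 1 + 1 + 0 + 0 + 1 + 1 = 4 ≡ 0 (mod 2).
  s_4 = 1 + 0 + 0 + 1 + 0 + 0 + 0 + 1 = 3 ≡ 1 (mod 2).
s = (1, 1, 0, 1)^T — this equals column 13 of H (binary 1101), so error is at position 13.
Correct: flip bit 13 of r = 100001100001011 to get c = 100001100001111.


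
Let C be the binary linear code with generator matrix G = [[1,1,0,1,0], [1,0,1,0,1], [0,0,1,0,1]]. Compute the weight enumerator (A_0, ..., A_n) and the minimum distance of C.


Weight distribution: A_0 = 1, A_1 = 1, A_2 = 2, A_3 = 2, A_4 = 1, A_5 = 1. Minimum distance d = 1.

Enumerate all 2^3 = 8 messages m ∈ F_2^3.
For each, compute codeword c = mG in F_2^5, then tally its weight.
  m = 000 → c = 00000, weight = 0.
  m = 100 → c = 11010, weight = 3.
  m = 010 → c = 10101, weight = 3.
  m = 110 → c = 01111, weight = 4.
  m = 001 → c = 00101, weight = 2.
  m = 101 → c = 11111, weight = 5.
  m = 011 → c = 10000, weight = 1.
  m = 111 → c = 01010, weight = 2.
Tally weights:
  weight 0: 1 codewords.
  weight 1: 1 codewords.
  weight 2: 2 codewords.
  weight 3: 2 codewords.
  weight 4: 1 codewords.
  weight 5: 1 codewords.
Minimum distance d = smallest w > 0 with A_w > 0 = 1.
Sanity: Σ A_w = 8 = 2^3 = 8 ✓.


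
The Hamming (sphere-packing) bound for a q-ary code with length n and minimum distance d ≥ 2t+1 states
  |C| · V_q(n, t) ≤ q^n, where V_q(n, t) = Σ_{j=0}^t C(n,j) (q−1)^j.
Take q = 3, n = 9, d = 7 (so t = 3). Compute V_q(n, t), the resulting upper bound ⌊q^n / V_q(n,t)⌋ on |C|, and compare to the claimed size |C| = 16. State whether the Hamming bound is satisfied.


V_q(n, t) = 835, q^n = 19683, Hamming bound = 23, |C| = 16 ≤ bound (satisfied).

Step 1: Compute V_q(n, t) = Σ_{j=0}^3 C(n, j) (q−1)^j.
  j = 0: C(9,0)·(2)^0 = 1·1 = 1.
  j = 1: C(9,1)·(2)^1 = 9·2 = 18.
  j = 2: C(9,2)·(2)^2 = 36·4 = 144.
  j = 3: C(9,3)·(2)^3 = 84·8 = 672.
  V_q(n, t) = 1 + 18 + 144 + 672 = 835.
Step 2: q^n = 3^9 = 19683.
Step 3: Hamming bound ⌊q^n / V_q(n,t)⌋ = ⌊19683/835⌋ = 23.
Step 4: Compare |C| = 16 to 23: satisfied.
The claimed |C| lies below the Hamming bound.


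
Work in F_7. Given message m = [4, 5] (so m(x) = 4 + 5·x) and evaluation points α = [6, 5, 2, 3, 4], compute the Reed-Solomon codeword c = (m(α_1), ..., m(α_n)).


c = [6, 1, 0, 5, 3]

Message polynomial: m(x) = 4 + 5·x (mod 7).
For each evaluation point α_i, compute m(α_i) mod 7:
  α_1 = 6: Horner steps 5 → 6, so m(6) = 6.
  α_2 = 5: Horner steps 5 → 1, so m(5) = 1.
  α_3 = 2: Horner steps 5 → 0, so m(2) = 0.
  α_4 = 3: Horner steps 5 → 5, so m(3) = 5.
  α_5 = 4: Horner steps 5 → 3, so m(4) = 3.
Codeword c = [6, 1, 0, 5, 3] ∈ F_7^5.


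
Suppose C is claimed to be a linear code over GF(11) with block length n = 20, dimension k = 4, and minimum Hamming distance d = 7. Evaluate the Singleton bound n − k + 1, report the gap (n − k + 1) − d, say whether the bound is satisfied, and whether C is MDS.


Singleton RHS = n − k + 1 = 17, slack = 10, bound satisfied, not MDS.

Singleton bound: d ≤ n − k + 1.
Here n = 20, k = 4, so n − k + 1 = 17.
Given d = 7, check d ≤ 17: YES.
Slack = (n − k + 1) − d = 10.
The code is NOT MDS (slack = 10 > 0).
Description: the claimed parameters are [20, 4, 7]_11; such a code would be non-MDS.


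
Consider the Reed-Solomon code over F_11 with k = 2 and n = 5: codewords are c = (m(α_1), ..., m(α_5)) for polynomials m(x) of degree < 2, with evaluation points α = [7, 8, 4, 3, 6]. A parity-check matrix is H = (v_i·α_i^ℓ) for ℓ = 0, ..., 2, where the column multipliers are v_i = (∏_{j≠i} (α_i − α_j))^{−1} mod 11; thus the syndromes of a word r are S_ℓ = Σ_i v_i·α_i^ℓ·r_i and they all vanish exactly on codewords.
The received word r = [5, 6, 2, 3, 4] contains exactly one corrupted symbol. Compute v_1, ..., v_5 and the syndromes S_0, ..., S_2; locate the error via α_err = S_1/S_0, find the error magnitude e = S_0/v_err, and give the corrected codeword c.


S = (7, 10, 8), error at position 4, error magnitude e = 2, c = [5, 6, 2, 1, 4].

Step 1: column multipliers v_i = (∏_{j≠i}(α_i − α_j))^{−1} mod 11.
  i = 1 (α = 7): (7−8)(7−4)(7−3)(7−6) = (−1)·3·4·1 = −12 ≡ 10, so v_1 = 10^{−1} = 10 (mod 11).
  i = 2 (α = 8): (8−7)(8−4)(8−3)(8−6) = 1·4·5·2 = 40 ≡ 7, so v_2 = 7^{−1} = 8 (mod 11).
  i = 3 (α = 4): (4−7)(4−8)(4−3)(4−6) = (−3)·(−4)·1·(−2) = −24 ≡ 9, so v_3 = 9^{−1} = 5 (mod 11).
  i = 4 (α = 3): (3−7)(3−8)(3−4)(3−6) = (−4)·(−5)·(−1)·(−3) = 60 ≡ 5, so v_4 = 5^{−1} = 9 (mod 11).
  i = 5 (α = 6): (6−7)(6−8)(6−4)(6−3) = (−1)·(−2)·2·3 = 12 ≡ 1, so v_5 = 1^{−1} = 1 (mod 11).
  v = [10, 8, 5, 9, 1].
Step 2: syndromes of r = [5, 6, 2, 3, 4] (all sums mod 11).
  S_0 = Σ v_i r_i = 10·5 + 8·6 + 5·2 + 9·3 + 1·4 = 139 ≡ 7.
  S_1 = Σ v_i α_i r_i = 10·7·5 + 8·8·6 + 5·4·2 + 9·3·3 + 1·6·4 = 879 ≡ 10.
  α_i^2 mod 11 = [5, 9, 5, 9, 3].
  S_2 = Σ v_i α_i^2 r_i = 10·5·5 + 8·9·6 + 5·5·2 + 9·9·3 + 1·3·4 = 987 ≡ 8.
  S = (7, 10, 8) ≠ 0, so r is not a codeword (an error is present).
Step 3: locate the error. For a single error e at position i, S_ℓ = v_i·e·α_i^ℓ, so α_err = S_1/S_0.
  S_0^{−1} = 7^{−1} = 8 (mod 11), so α_err = 10·8 = 80 ≡ 3 = α_4. Error position i = 4.
  Consistency check: S_2/S_1 = 8·10 = 80 ≡ 3 = α_err ✓ (single-error assumption holds).
Step 4: error magnitude e = S_0/v_4 = S_0·∏_{j≠4}(α_4 − α_j) = 7·5 = 35 ≡ 2 (mod 11).
Step 5: correct position 4: c_4 = r_4 − e = 3 − 2 ≡ 1 (mod 11). Hence c = [5, 6, 2, 1, 4].
  Check: interpolating c through the α_i gives m(x) = 9 + 1·x (degree < 2) with m(α_i) = c_i for every i, so c is indeed a codeword.


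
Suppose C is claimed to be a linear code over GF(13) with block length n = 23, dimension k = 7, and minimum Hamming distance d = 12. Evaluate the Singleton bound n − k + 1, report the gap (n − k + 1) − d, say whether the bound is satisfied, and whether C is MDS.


Singleton RHS = n − k + 1 = 17, slack = 5, bound satisfied, not MDS.

Singleton bound: d ≤ n − k + 1.
Here n = 23, k = 7, so n − k + 1 = 17.
Given d = 12, check d ≤ 17: YES.
Slack = (n − k + 1) − d = 5.
The code is NOT MDS (slack = 5 > 0).
Description: the claimed parameters are [23, 7, 12]_13; such a code would be non-MDS.


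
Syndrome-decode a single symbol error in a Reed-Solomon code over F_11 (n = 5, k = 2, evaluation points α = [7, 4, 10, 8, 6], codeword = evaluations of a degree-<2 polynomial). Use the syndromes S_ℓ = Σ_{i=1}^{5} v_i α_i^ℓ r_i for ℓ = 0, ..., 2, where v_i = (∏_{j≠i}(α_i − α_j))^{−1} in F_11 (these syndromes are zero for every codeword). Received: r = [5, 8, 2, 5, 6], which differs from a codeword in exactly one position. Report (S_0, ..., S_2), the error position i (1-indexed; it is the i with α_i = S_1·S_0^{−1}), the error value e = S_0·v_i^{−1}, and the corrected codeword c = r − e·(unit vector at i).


S = (2, 5, 7), error at position 4, error magnitude e = 1, c = [5, 8, 2, 4, 6].

Step 1: column multipliers v_i = (∏_{j≠i}(α_i − α_j))^{−1} mod 11.
  i = 1 (α = 7): (7−4)(7−10)(7−8)(7−6) = 3·(−3)·(−1)·1 = 9 ≡ 9, so v_1 = 9^{−1} = 5 (mod 11).
  i = 2 (α = 4): (4−7)(4−10)(4−8)(4−6) = (−3)·(−6)·(−4)·(−2) = 144 ≡ 1, so v_2 = 1^{−1} = 1 (mod 11).
  i = 3 (α = 10): (10−7)(10−4)(10−8)(10−6) = 3·6·2·4 = 144 ≡ 1, so v_3 = 1^{−1} = 1 (mod 11).
  i = 4 (α = 8): (8−7)(8−4)(8−10)(8−6) = 1·4·(−2)·2 = −16 ≡ 6, so v_4 = 6^{−1} = 2 (mod 11).
  i = 5 (α = 6): (6−7)(6−4)(6−10)(6−8) = (−1)·2·(−4)·(−2) = −16 ≡ 6, so v_5 = 6^{−1} = 2 (mod 11).
  v = [5, 1, 1, 2, 2].
Step 2: syndromes of r = [5, 8, 2, 5, 6] (all sums mod 11).
  S_0 = Σ v_i r_i = 5·5 + 1·8 + 1·2 + 2·5 + 2·6 = 57 ≡ 2.
  S_1 = Σ v_i α_i r_i = 5·7·5 + 1·4·8 + 1·10·2 + 2·8·5 + 2·6·6 = 379 ≡ 5.
  α_i^2 mod 11 = [5, 5, 1, 9, 3].
  S_2 = Σ v_i α_i^2 r_i = 5·5·5 + 1·5·8 + 1·1·2 + 2·9·5 + 2·3·6 = 293 ≡ 7.
  S = (2, 5, 7) ≠ 0, so r is not a codeword (an error is present).
Step 3: locate the error. For a single error e at position i, S_ℓ = v_i·e·α_i^ℓ, so α_err = S_1/S_0.
  S_0^{−1} = 2^{−1} = 6 (mod 11), so α_err = 5·6 = 30 ≡ 8 = α_4. Error position i = 4.
  Consistency check: S_2/S_1 = 7·9 = 63 ≡ 8 = α_err ✓ (single-error assumption holds).
Step 4: error magnitude e = S_0/v_4 = S_0·∏_{j≠4}(α_4 − α_j) = 2·6 = 12 ≡ 1 (mod 11).
Step 5: correct position 4: c_4 = r_4 − e = 5 − 1 ≡ 4 (mod 11). Hence c = [5, 8, 2, 4, 6].
  Check: interpolating c through the α_i gives m(x) = 1 + 10·x (degree < 2) with m(α_i) = c_i for every i, so c is indeed a codeword.


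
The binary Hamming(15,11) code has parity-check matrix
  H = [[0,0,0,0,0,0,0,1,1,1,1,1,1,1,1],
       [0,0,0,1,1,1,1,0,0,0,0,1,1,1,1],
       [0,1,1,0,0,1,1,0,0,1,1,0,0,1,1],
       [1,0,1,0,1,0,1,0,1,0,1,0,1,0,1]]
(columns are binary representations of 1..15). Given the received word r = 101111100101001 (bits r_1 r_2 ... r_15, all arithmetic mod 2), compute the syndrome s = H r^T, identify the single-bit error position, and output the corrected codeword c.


s = (1, 0, 1, 1)^T, error position = 11, corrected codeword c = 101111100111001

Compute s = H r^T mod 2 one row at a time:
  s_1 = 0 + 0 + 1 + 0 + 1 + 0 + 0 + 1 = 3 ≡ 1 (mod 2).
  s_2 = 1 + 1 + 1 + 1 + 1 + 0 + 0 + 1 = 6 ≡ 0 (mod 2).
  s_3 = 0 + 1 + 1 + 1 + 1 + 0 + 0 + 1 = 5 ≡ 1 (mod 2).
  s_4 = 1 + 1 + 1 + 1 + 0 + 0 + 0 + 1 = 5 ≡ 1 (mod 2).
s = (1, 0, 1, 1)^T — this equals column 11 of H (binary 1011), so error is at position 11.
Correct: flip bit 11 of r = 101111100101001 to get c = 101111100111001.


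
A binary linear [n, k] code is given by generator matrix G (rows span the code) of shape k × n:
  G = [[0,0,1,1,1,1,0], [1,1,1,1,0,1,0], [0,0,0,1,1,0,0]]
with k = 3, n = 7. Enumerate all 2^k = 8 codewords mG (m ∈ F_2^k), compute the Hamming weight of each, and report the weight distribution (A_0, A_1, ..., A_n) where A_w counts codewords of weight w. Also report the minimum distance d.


Weight distribution: A_0 = 1, A_2 = 2, A_3 = 2, A_4 = 1, A_5 = 2. Minimum distance d = 2.

Enumerate all 2^3 = 8 messages m ∈ F_2^3.
For each, compute codeword c = mG in F_2^7, then tally its weight.
  m = 000 → c = 0000000, weight = 0.
  m = 100 → c = 0011110, weight = 4.
  m = 010 → c = 1111010, weight = 5.
  m = 110 → c = 1100100, weight = 3.
  m = 001 → c = 0001100, weight = 2.
  m = 101 → c = 0010010, weight = 2.
  m = 011 → c = 1110110, weight = 5.
  m = 111 → c = 1101000, weight = 3.
Tally weights:
  weight 0: 1 codewords.
  weight 2: 2 codewords.
  weight 3: 2 codewords.
  weight 4: 1 codewords.
  weight 5: 2 codewords.
Minimum distance d = smallest w > 0 with A_w > 0 = 2.
Sanity: Σ A_w = 8 = 2^3 = 8 ✓.


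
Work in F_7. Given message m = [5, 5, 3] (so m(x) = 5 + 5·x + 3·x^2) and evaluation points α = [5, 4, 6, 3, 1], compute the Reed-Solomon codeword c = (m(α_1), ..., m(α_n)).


c = [0, 3, 3, 5, 6]

Message polynomial: m(x) = 5 + 5·x + 3·x^2 (mod 7).
For each evaluation point α_i, compute m(α_i) mod 7:
  α_1 = 5: Horner steps 3 → 6 → 0, so m(5) = 0.
  α_2 = 4: Horner steps 3 → 3 → 3, so m(4) = 3.
  α_3 = 6: Horner steps 3 → 2 → 3, so m(6) = 3.
  α_4 = 3: Horner steps 3 → 0 → 5, so m(3) = 5.
  α_5 = 1: Horner steps 3 → 1 → 6, so m(1) = 6.
Codeword c = [0, 3, 3, 5, 6] ∈ F_7^5.


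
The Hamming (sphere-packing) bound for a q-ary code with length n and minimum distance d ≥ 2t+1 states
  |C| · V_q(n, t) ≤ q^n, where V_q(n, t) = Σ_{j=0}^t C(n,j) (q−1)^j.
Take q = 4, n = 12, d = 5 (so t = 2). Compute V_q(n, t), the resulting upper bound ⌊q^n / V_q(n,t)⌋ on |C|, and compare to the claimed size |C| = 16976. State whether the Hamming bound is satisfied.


V_q(n, t) = 631, q^n = 16777216, Hamming bound = 26588, |C| = 16976 ≤ bound (satisfied).

Step 1: Compute V_q(n, t) = Σ_{j=0}^2 C(n, j) (q−1)^j.
  j = 0: C(12,0)·(3)^0 = 1·1 = 1.
  j = 1: C(12,1)·(3)^1 = 12·3 = 36.
  j = 2: C(12,2)·(3)^2 = 66·9 = 594.
  V_q(n, t) = 1 + 36 + 594 = 631.
Step 2: q^n = 4^12 = 16777216.
Step 3: Hamming bound ⌊q^n / V_q(n,t)⌋ = ⌊16777216/631⌋ = 26588.
Step 4: Compare |C| = 16976 to 26588: satisfied.
The claimed |C| lies below the Hamming bound.


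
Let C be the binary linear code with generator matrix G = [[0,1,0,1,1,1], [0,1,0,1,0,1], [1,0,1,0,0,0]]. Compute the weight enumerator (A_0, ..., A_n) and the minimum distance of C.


Weight distribution: A_0 = 1, A_1 = 1, A_2 = 1, A_3 = 2, A_4 = 1, A_5 = 1, A_6 = 1. Minimum distance d = 1.

Enumerate all 2^3 = 8 messages m ∈ F_2^3.
For each, compute codeword c = mG in F_2^6, then tally its weight.
  m = 000 → c = 000000, weight = 0.
  m = 100 → c = 010111, weight = 4.
  m = 010 → c = 010101, weight = 3.
  m = 110 → c = 000010, weight = 1.
  m = 001 → c = 101000, weight = 2.
  m = 101 → c = 111111, weight = 6.
  m = 011 → c = 111101, weight = 5.
  m = 111 → c = 101010, weight = 3.
Tally weights:
  weight 0: 1 codewords.
  weight 1: 1 codewords.
  weight 2: 1 codewords.
  weight 3: 2 codewords.
  weight 4: 1 codewords.
  weight 5: 1 codewords.
  weight 6: 1 codewords.
Minimum distance d = smallest w > 0 with A_w > 0 = 1.
Sanity: Σ A_w = 8 = 2^3 = 8 ✓.


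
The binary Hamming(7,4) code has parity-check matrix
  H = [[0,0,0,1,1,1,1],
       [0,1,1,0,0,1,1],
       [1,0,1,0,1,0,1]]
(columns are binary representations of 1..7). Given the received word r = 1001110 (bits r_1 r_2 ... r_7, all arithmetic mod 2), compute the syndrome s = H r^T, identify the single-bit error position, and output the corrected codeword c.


s = (1, 1, 0)^T, error position = 6, corrected codeword c = 1001100

Compute s = H r^T mod 2 one row at a time:
  s_1 = 1 + 1 + 1 + 0 = 3 ≡ 1 (mod 2).
  s_2 = 0 + 0 + 1 + 0 = 1 ≡ 1 (mod 2).
  s_3 = 1 + 0 + 1 + 0 = 2 ≡ 0 (mod 2).
s = (1, 1, 0)^T — this equals column 6 of H (binary 110), so error is at position 6.
Correct: flip bit 6 of r = 1001110 to get c = 1001100.


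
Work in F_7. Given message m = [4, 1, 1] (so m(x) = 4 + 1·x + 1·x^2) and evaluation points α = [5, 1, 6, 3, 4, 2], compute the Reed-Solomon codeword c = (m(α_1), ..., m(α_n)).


c = [6, 6, 4, 2, 3, 3]

Message polynomial: m(x) = 4 + 1·x + 1·x^2 (mod 7).
For each evaluation point α_i, compute m(α_i) mod 7:
  α_1 = 5: Horner steps 1 → 6 → 6, so m(5) = 6.
  α_2 = 1: Horner steps 1 → 2 → 6, so m(1) = 6.
  α_3 = 6: Horner steps 1 → 0 → 4, so m(6) = 4.
  α_4 = 3: Horner steps 1 → 4 → 2, so m(3) = 2.
  α_5 = 4: Horner steps 1 → 5 → 3, so m(4) = 3.
  α_6 = 2: Horner steps 1 → 3 → 3, so m(2) = 3.
Codeword c = [6, 6, 4, 2, 3, 3] ∈ F_7^6.


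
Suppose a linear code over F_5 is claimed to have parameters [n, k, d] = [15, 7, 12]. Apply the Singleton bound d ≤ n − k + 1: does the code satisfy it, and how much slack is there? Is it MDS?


Singleton RHS = n − k + 1 = 9, slack = -3, bound violated (no such code; not MDS).

Singleton bound: d ≤ n − k + 1.
Here n = 15, k = 7, so n − k + 1 = 9.
Given d = 12, check d ≤ 9: NO.
Slack = (n − k + 1) − d = -3.
The slack is negative: d = 12 exceeds n − k + 1 = 9 by 3, so the Singleton bound is violated and no linear [15, 7, 12]_5 code can exist. In particular it is not MDS (MDS requires d = n − k + 1 exactly).
Description: the claimed parameters are [15, 7, 12]_5; such a code would be impossible (violates the Singleton bound).


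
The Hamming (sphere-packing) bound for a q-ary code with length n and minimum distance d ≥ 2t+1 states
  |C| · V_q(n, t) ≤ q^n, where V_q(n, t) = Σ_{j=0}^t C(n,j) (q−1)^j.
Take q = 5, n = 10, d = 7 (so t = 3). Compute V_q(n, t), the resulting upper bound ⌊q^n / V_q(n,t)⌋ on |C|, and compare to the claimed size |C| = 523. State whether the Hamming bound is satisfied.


V_q(n, t) = 8441, q^n = 9765625, Hamming bound = 1156, |C| = 523 ≤ bound (satisfied).

Step 1: Compute V_q(n, t) = Σ_{j=0}^3 C(n, j) (q−1)^j.
  j = 0: C(10,0)·(4)^0 = 1·1 = 1.
  j = 1: C(10,1)·(4)^1 = 10·4 = 40.
  j = 2: C(10,2)·(4)^2 = 45·16 = 720.
  j = 3: C(10,3)·(4)^3 = 120·64 = 7680.
  V_q(n, t) = 1 + 40 + 720 + 7680 = 8441.
Step 2: q^n = 5^10 = 9765625.
Step 3: Hamming bound ⌊q^n / V_q(n,t)⌋ = ⌊9765625/8441⌋ = 1156.
Step 4: Compare |C| = 523 to 1156: satisfied.
The claimed |C| lies below the Hamming bound.


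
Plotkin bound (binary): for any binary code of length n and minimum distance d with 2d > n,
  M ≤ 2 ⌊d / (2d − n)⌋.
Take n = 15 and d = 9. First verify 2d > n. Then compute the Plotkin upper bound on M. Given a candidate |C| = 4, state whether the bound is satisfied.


Plotkin bound M ≤ 6; given |C| = 4 ≤ bound (satisfied).

Check applicability: 2d = 18, n = 15.
2d − n = 3 > 0, so Plotkin applies.
Compute d/(2d−n) = 9/3 ≈ 3.0000.
⌊d/(2d−n)⌋ = 3.
Plotkin bound: M ≤ 2·3 = 6.
Given |C| = 4, check: satisfied.
This |C| is below the Plotkin bound.


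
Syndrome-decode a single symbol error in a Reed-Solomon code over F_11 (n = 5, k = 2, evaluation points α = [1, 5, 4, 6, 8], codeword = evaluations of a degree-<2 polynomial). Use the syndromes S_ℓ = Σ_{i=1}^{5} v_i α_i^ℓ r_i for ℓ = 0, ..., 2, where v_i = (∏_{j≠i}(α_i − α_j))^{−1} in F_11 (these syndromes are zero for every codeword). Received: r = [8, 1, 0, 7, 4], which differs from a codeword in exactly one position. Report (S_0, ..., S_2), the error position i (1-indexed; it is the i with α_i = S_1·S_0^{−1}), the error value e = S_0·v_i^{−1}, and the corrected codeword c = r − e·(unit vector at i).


S = (8, 4, 2), error at position 4, error magnitude e = 5, c = [8, 1, 0, 2, 4].

Step 1: column multipliers v_i = (∏_{j≠i}(α_i − α_j))^{−1} mod 11.
  i = 1 (α = 1): (1−5)(1−4)(1−6)(1−8) = (−4)·(−3)·(−5)·(−7) = 420 ≡ 2, so v_1 = 2^{−1} = 6 (mod 11).
  i = 2 (α = 5): (5−1)(5−4)(5−6)(5−8) = 4·1·(−1)·(−3) = 12 ≡ 1, so v_2 = 1^{−1} = 1 (mod 11).
  i = 3 (α = 4): (4−1)(4−5)(4−6)(4−8) = 3·(−1)·(−2)·(−4) = −24 ≡ 9, so v_3 = 9^{−1} = 5 (mod 11).
  i = 4 (α = 6): (6−1)(6−5)(6−4)(6−8) = 5·1·2·(−2) = −20 ≡ 2, so v_4 = 2^{−1} = 6 (mod 11).
  i = 5 (α = 8): (8−1)(8−5)(8−4)(8−6) = 7·3·4·2 = 168 ≡ 3, so v_5 = 3^{−1} = 4 (mod 11).
  v = [6, 1, 5, 6, 4].
Step 2: syndromes of r = [8, 1, 0, 7, 4] (all sums mod 11).
  S_0 = Σ v_i r_i = 6·8 + 1·1 + 5·0 + 6·7 + 4·4 = 107 ≡ 8.
  S_1 = Σ v_i α_i r_i = 6·1·8 + 1·5·1 + 5·4·0 + 6·6·7 + 4·8·4 = 433 ≡ 4.
  α_i^2 mod 11 = [1, 3, 5, 3, 9].
  S_2 = Σ v_i α_i^2 r_i = 6·1·8 + 1·3·1 + 5·5·0 + 6·3·7 + 4·9·4 = 321 ≡ 2.
  S = (8, 4, 2) ≠ 0, so r is not a codeword (an error is present).
Step 3: locate the error. For a single error e at position i, S_ℓ = v_i·e·α_i^ℓ, so α_err = S_1/S_0.
  S_0^{−1} = 8^{−1} = 7 (mod 11), so α_err = 4·7 = 28 ≡ 6 = α_4. Error position i = 4.
  Consistency check: S_2/S_1 = 2·3 = 6 ≡ 6 = α_err ✓ (single-error assumption holds).
Step 4: error magnitude e = S_0/v_4 = S_0·∏_{j≠4}(α_4 − α_j) = 8·2 = 16 ≡ 5 (mod 11).
Step 5: correct position 4: c_4 = r_4 − e = 7 − 5 ≡ 2 (mod 11). Hence c = [8, 1, 0, 2, 4].
  Check: interpolating c through the α_i gives m(x) = 7 + 1·x (degree < 2) with m(α_i) = c_i for every i, so c is indeed a codeword.


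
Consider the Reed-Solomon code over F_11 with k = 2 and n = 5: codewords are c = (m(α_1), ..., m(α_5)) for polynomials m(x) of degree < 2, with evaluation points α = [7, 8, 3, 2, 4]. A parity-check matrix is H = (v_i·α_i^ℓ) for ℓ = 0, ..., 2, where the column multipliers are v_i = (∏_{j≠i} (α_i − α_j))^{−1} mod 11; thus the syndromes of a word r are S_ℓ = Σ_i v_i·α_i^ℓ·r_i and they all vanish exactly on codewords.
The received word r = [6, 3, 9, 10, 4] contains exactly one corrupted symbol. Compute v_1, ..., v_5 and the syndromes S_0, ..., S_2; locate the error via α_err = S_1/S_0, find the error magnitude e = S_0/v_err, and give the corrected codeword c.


S = (1, 3, 9), error at position 3, error magnitude e = 2, c = [6, 3, 7, 10, 4].

Step 1: column multipliers v_i = (∏_{j≠i}(α_i − α_j))^{−1} mod 11.
  i = 1 (α = 7): (7−8)(7−3)(7−2)(7−4) = (−1)·4·5·3 = −60 ≡ 6, so v_1 = 6^{−1} = 2 (mod 11).
  i = 2 (α = 8): (8−7)(8−3)(8−2)(8−4) = 1·5·6·4 = 120 ≡ 10, so v_2 = 10^{−1} = 10 (mod 11).
  i = 3 (α = 3): (3−7)(3−8)(3−2)(3−4) = (−4)·(−5)·1·(−1) = −20 ≡ 2, so v_3 = 2^{−1} = 6 (mod 11).
  i = 4 (α = 2): (2−7)(2−8)(2−3)(2−4) = (−5)·(−6)·(−1)·(−2) = 60 ≡ 5, so v_4 = 5^{−1} = 9 (mod 11).
  i = 5 (α = 4): (4−7)(4−8)(4−3)(4−2) = (−3)·(−4)·1·2 = 24 ≡ 2, so v_5 = 2^{−1} = 6 (mod 11).
  v = [2, 10, 6, 9, 6].
Step 2: syndromes of r = [6, 3, 9, 10, 4] (all sums mod 11).
  S_0 = Σ v_i r_i = 2·6 + 10·3 + 6·9 + 9·10 + 6·4 = 210 ≡ 1.
  S_1 = Σ v_i α_i r_i = 2·7·6 + 10·8·3 + 6·3·9 + 9·2·10 + 6·4·4 = 762 ≡ 3.
  α_i^2 mod 11 = [5, 9, 9, 4, 5].
  S_2 = Σ v_i α_i^2 r_i = 2·5·6 + 10·9·3 + 6·9·9 + 9·4·10 + 6·5·4 = 1296 ≡ 9.
  S = (1, 3, 9) ≠ 0, so r is not a codeword (an error is present).
Step 3: locate the error. For a single error e at position i, S_ℓ = v_i·e·α_i^ℓ, so α_err = S_1/S_0.
  S_0^{−1} = 1^{−1} = 1 (mod 11), so α_err = 3·1 = 3 ≡ 3 = α_3. Error position i = 3.
  Consistency check: S_2/S_1 = 9·4 = 36 ≡ 3 = α_err ✓ (single-error assumption holds).
Step 4: error magnitude e = S_0/v_3 = S_0·∏_{j≠3}(α_3 − α_j) = 1·2 = 2 ≡ 2 (mod 11).
Step 5: correct position 3: c_3 = r_3 − e = 9 − 2 ≡ 7 (mod 11). Hence c = [6, 3, 7, 10, 4].
  Check: interpolating c through the α_i gives m(x) = 5 + 8·x (degree < 2) with m(α_i) = c_i for every i, so c is indeed a codeword.


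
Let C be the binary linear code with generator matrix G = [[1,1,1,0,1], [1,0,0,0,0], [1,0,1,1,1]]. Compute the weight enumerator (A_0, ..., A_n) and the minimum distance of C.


Weight distribution: A_0 = 1, A_1 = 1, A_2 = 1, A_3 = 3, A_4 = 2. Minimum distance d = 1.

Enumerate all 2^3 = 8 messages m ∈ F_2^3.
For each, compute codeword c = mG in F_2^5, then tally its weight.
  m = 000 → c = 00000, weight = 0.
  m = 100 → c = 11101, weight = 4.
  m = 010 → c = 10000, weight = 1.
  m = 110 → c = 01101, weight = 3.
  m = 001 → c = 10111, weight = 4.
  m = 101 → c = 01010, weight = 2.
  m = 011 → c = 00111, weight = 3.
  m = 111 → c = 11010, weight = 3.
Tally weights:
  weight 0: 1 codewords.
  weight 1: 1 codewords.
  weight 2: 1 codewords.
  weight 3: 3 codewords.
  weight 4: 2 codewords.
Minimum distance d = smallest w > 0 with A_w > 0 = 1.
Sanity: Σ A_w = 8 = 2^3 = 8 ✓.


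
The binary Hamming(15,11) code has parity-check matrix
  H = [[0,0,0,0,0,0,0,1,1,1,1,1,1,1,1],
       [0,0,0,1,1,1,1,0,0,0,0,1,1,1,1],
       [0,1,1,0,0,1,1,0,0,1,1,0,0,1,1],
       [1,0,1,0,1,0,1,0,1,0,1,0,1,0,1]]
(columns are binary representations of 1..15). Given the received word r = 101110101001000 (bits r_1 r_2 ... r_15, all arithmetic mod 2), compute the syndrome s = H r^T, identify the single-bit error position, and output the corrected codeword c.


s = (0, 0, 0, 1)^T, error position = 1, corrected codeword c = 001110101001000

Compute s = H r^T mod 2 one row at a time:
  s_1 = 0 + 1 + 0 + 0 + 1 + 0 + 0 + 0 = 2 ≡ 0 (mod 2).
  s_2 = 1 + 1 + 0 + 1 + 1 + 0 + 0 + 0 = 4 ≡ 0 (mod 2).
  s_3 = 0 + 1 + 0 + 1 + 0 + 0 + 0 + 0 = 2 ≡ 0 (mod 2).
  s_4 = 1 + 1 + 1 + 1 + 1 + 0 + 0 + 0 = 5 ≡ 1 (mod 2).
s = (0, 0, 0, 1)^T — this equals column 1 of H (binary 0001), so error is at position 1.
Correct: flip bit 1 of r = 101110101001000 to get c = 001110101001000.


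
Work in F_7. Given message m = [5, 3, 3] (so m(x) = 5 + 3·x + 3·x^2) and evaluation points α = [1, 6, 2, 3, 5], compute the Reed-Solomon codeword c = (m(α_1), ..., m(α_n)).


c = [4, 5, 2, 6, 4]

Message polynomial: m(x) = 5 + 3·x + 3·x^2 (mod 7).
For each evaluation point α_i, compute m(α_i) mod 7:
  α_1 = 1: Horner steps 3 → 6 → 4, so m(1) = 4.
  α_2 = 6: Horner steps 3 → 0 → 5, so m(6) = 5.
  α_3 = 2: Horner steps 3 → 2 → 2, so m(2) = 2.
  α_4 = 3: Horner steps 3 → 5 → 6, so m(3) = 6.
  α_5 = 5: Horner steps 3 → 4 → 4, so m(5) = 4.
Codeword c = [4, 5, 2, 6, 4] ∈ F_7^5.


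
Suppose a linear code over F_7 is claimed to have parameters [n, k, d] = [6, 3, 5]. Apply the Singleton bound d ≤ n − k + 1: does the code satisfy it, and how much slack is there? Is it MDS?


Singleton RHS = n − k + 1 = 4, slack = -1, bound violated (no such code; not MDS).

Singleton bound: d ≤ n − k + 1.
Here n = 6, k = 3, so n − k + 1 = 4.
Given d = 5, check d ≤ 4: NO.
Slack = (n − k + 1) − d = -1.
The slack is negative: d = 5 exceeds n − k + 1 = 4 by 1, so the Singleton bound is violated and no linear [6, 3, 5]_7 code can exist. In particular it is not MDS (MDS requires d = n − k + 1 exactly).
Description: the claimed parameters are [6, 3, 5]_7; such a code would be impossible (violates the Singleton bound).


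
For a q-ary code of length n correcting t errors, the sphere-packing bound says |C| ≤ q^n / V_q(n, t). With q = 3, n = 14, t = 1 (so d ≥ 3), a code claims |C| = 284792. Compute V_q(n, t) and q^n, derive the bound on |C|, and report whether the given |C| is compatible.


V_q(n, t) = 29, q^n = 4782969, Hamming bound = 164929, |C| = 284792 > bound (violated).

Step 1: Compute V_q(n, t) = Σ_{j=0}^1 C(n, j) (q−1)^j.
  j = 0: C(14,0)·(2)^0 = 1·1 = 1.
  j = 1: C(14,1)·(2)^1 = 14·2 = 28.
  V_q(n, t) = 1 + 28 = 29.
Step 2: q^n = 3^14 = 4782969.
Step 3: Hamming bound ⌊q^n / V_q(n,t)⌋ = ⌊4782969/29⌋ = 164929.
Step 4: Compare |C| = 284792 to 164929: violated.
The claimed |C| lies above the Hamming bound, so no 3-ary code of length 14 with d ≥ 3 can have 284792 codewords.


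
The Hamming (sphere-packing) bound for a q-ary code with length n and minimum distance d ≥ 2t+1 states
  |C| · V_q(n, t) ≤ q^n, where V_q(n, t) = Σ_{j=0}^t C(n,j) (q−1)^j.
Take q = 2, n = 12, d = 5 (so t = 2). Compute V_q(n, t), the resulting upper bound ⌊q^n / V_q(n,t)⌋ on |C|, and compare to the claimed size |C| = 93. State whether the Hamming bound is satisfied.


V_q(n, t) = 79, q^n = 4096, Hamming bound = 51, |C| = 93 > bound (violated).

Step 1: Compute V_q(n, t) = Σ_{j=0}^2 C(n, j) (q−1)^j.
  j = 0: C(12,0)·(1)^0 = 1·1 = 1.
  j = 1: C(12,1)·(1)^1 = 12·1 = 12.
  j = 2: C(12,2)·(1)^2 = 66·1 = 66.
  V_q(n, t) = 1 + 12 + 66 = 79.
Step 2: q^n = 2^12 = 4096.
Step 3: Hamming bound ⌊q^n / V_q(n,t)⌋ = ⌊4096/79⌋ = 51.
Step 4: Compare |C| = 93 to 51: violated.
The claimed |C| lies above the Hamming bound, so no 2-ary code of length 12 with d ≥ 5 can have 93 codewords.


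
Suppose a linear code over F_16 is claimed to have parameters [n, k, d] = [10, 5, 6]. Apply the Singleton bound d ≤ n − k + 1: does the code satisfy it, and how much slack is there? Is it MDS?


Singleton RHS = n − k + 1 = 6, slack = 0, bound satisfied, MDS.

Singleton bound: d ≤ n − k + 1.
Here n = 10, k = 5, so n − k + 1 = 6.
Given d = 6, check d ≤ 6: YES.
Slack = (n − k + 1) − d = 0.
The code is MDS (slack = 0).
Description: the claimed parameters are [10, 5, 6]_16; such a code would be MDS (meets Singleton bound).


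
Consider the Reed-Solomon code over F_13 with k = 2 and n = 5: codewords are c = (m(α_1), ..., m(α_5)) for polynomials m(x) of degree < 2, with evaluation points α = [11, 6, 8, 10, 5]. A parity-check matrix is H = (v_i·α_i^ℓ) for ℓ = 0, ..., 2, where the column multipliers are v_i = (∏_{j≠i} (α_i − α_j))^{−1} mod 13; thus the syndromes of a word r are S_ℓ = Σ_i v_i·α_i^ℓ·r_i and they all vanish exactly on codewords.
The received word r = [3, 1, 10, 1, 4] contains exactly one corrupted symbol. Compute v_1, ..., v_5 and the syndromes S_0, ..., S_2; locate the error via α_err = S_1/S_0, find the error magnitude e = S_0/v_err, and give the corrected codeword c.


S = (5, 4, 11), error at position 2, error magnitude e = 8, c = [3, 6, 10, 1, 4].

Step 1: column multipliers v_i = (∏_{j≠i}(α_i − α_j))^{−1} mod 13.
  i = 1 (α = 11): (11−6)(11−8)(11−10)(11−5) = 5·3·1·6 = 90 ≡ 12, so v_1 = 12^{−1} = 12 (mod 13).
  i = 2 (α = 6): (6−11)(6−8)(6−10)(6−5) = (−5)·(−2)·(−4)·1 = −40 ≡ 12, so v_2 = 12^{−1} = 12 (mod 13).
  i = 3 (α = 8): (8−11)(8−6)(8−10)(8−5) = (−3)·2·(−2)·3 = 36 ≡ 10, so v_3 = 10^{−1} = 4 (mod 13).
  i = 4 (α = 10): (10−11)(10−6)(10−8)(10−5) = (−1)·4·2·5 = −40 ≡ 12, so v_4 = 12^{−1} = 12 (mod 13).
  i = 5 (α = 5): (5−11)(5−6)(5−8)(5−10) = (−6)·(−1)·(−3)·(−5) = 90 ≡ 12, so v_5 = 12^{−1} = 12 (mod 13).
  v = [12, 12, 4, 12, 12].
Step 2: syndromes of r = [3, 1, 10, 1, 4] (all sums mod 13).
  S_0 = Σ v_i r_i = 12·3 + 12·1 + 4·10 + 12·1 + 12·4 = 148 ≡ 5.
  S_1 = Σ v_i α_i r_i = 12·11·3 + 12·6·1 + 4·8·10 + 12·10·1 + 12·5·4 = 1148 ≡ 4.
  α_i^2 mod 13 = [4, 10, 12, 9, 12].
  S_2 = Σ v_i α_i^2 r_i = 12·4·3 + 12·10·1 + 4·12·10 + 12·9·1 + 12·12·4 = 1428 ≡ 11.
  S = (5, 4, 11) ≠ 0, so r is not a codeword (an error is present).
Step 3: locate the error. For a single error e at position i, S_ℓ = v_i·e·α_i^ℓ, so α_err = S_1/S_0.
  S_0^{−1} = 5^{−1} = 8 (mod 13), so α_err = 4·8 = 32 ≡ 6 = α_2. Error position i = 2.
  Consistency check: S_2/S_1 = 11·10 = 110 ≡ 6 = α_err ✓ (single-error assumption holds).
Step 4: error magnitude e = S_0/v_2 = S_0·∏_{j≠2}(α_2 − α_j) = 5·12 = 60 ≡ 8 (mod 13).
Step 5: correct position 2: c_2 = r_2 − e = 1 − 8 ≡ 6 (mod 13). Hence c = [3, 6, 10, 1, 4].
  Check: interpolating c through the α_i gives m(x) = 7 + 2·x (degree < 2) with m(α_i) = c_i for every i, so c is indeed a codeword.
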